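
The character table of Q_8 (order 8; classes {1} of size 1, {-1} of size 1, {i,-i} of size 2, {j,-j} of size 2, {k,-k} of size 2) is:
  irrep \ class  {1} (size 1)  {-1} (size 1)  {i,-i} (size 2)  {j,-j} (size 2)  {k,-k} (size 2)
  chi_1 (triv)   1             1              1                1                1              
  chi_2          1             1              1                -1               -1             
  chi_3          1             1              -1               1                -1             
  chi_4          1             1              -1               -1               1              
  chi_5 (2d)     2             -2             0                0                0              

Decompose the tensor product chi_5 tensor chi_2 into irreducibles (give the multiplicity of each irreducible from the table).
chi_5 tensor chi_2 = chi_5 (all other irreducibles have multiplicity 0).

Explanation: The character of a tensor product is the pointwise product (chi_5 * chi_2)(C) = chi_5(C) * chi_2(C):
  {1}: (2)*(1), {-1}: (-2)*(1), {i,-i}: (0)*(1), {j,-j}: (0)*(-1), {k,-k}: (0)*(-1)
so (chi_5 * chi_2) takes values
  {1} -> 2, {-1} -> -2, {i,-i} -> 0, {j,-j} -> 0, {k,-k} -> 0.
Now take the inner product of this character with each irreducible chi from the table, <chi_5*chi_2, chi> = (1/8) sum_C |C| (chi_5*chi_2)(C) conj(chi(C)):
  <chi_5*chi_2, chi_1> = (1/8)[1*(2)*conj(1) + 1*(-2)*conj(1) + 2*(0)*conj(1) + 2*(0)*conj(1) + 2*(0)*conj(1)]
      = (1/8)[(2) + (-2) + (0) + (0) + (0)] = 0/8 = 0
  <chi_5*chi_2, chi_2> = (1/8)[1*(2)*conj(1) + 1*(-2)*conj(1) + 2*(0)*conj(1) + 2*(0)*conj(-1) + 2*(0)*conj(-1)]
      = (1/8)[(2) + (-2) + (0) + (0) + (0)] = 0/8 = 0
  <chi_5*chi_2, chi_3> = (1/8)[1*(2)*conj(1) + 1*(-2)*conj(1) + 2*(0)*conj(-1) + 2*(0)*conj(1) + 2*(0)*conj(-1)]
      = (1/8)[(2) + (-2) + (0) + (0) + (0)] = 0/8 = 0
  <chi_5*chi_2, chi_4> = (1/8)[1*(2)*conj(1) + 1*(-2)*conj(1) + 2*(0)*conj(-1) + 2*(0)*conj(-1) + 2*(0)*conj(1)]
      = (1/8)[(2) + (-2) + (0) + (0) + (0)] = 0/8 = 0
  <chi_5*chi_2, chi_5> = (1/8)[1*(2)*conj(2) + 1*(-2)*conj(-2) + 2*(0)*conj(0) + 2*(0)*conj(0) + 2*(0)*conj(0)]
      = (1/8)[(4) + (4) + (0) + (0) + (0)] = 8/8 = 1
Hence the multiplicities are chi_5: 1. Dimension check: dim(chi_5)*dim(chi_2) = 2*1 = 2 and sum (mult * dim) = 1*2 = 2.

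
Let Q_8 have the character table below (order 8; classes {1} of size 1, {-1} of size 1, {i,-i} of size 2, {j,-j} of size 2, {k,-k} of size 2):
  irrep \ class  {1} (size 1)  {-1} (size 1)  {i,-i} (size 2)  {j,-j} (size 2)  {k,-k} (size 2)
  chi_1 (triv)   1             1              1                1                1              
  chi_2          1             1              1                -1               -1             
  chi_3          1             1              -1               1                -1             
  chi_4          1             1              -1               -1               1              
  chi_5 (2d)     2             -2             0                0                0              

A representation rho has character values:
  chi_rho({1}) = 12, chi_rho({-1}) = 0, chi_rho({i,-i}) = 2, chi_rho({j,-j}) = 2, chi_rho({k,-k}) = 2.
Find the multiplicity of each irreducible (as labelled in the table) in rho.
Multiplicities: chi_1: 3, chi_2: 1, chi_3: 1, chi_4: 1, chi_5: 3.

Working: Use <chi_rho, chi> = (1/|G|) sum_C |C| * chi_rho(C) * conj(chi(C)) with |G| = 8 for each irreducible chi in the table:
  <chi_rho, chi_1> = (1/8)[1*(12)*conj(1) + 1*(0)*conj(1) + 2*(2)*conj(1) + 2*(2)*conj(1) + 2*(2)*conj(1)]
      = (1/8)[(12) + (0) + (4) + (4) + (4)] = 24/8 = 3
  <chi_rho, chi_2> = (1/8)[1*(12)*conj(1) + 1*(0)*conj(1) + 2*(2)*conj(1) + 2*(2)*conj(-1) + 2*(2)*conj(-1)]
      = (1/8)[(12) + (0) + (4) + (-4) + (-4)] = 8/8 = 1
  <chi_rho, chi_3> = (1/8)[1*(12)*conj(1) + 1*(0)*conj(1) + 2*(2)*conj(-1) + 2*(2)*conj(1) + 2*(2)*conj(-1)]
      = (1/8)[(12) + (0) + (-4) + (4) + (-4)] = 8/8 = 1
  <chi_rho, chi_4> = (1/8)[1*(12)*conj(1) + 1*(0)*conj(1) + 2*(2)*conj(-1) + 2*(2)*conj(-1) + 2*(2)*conj(1)]
      = (1/8)[(12) + (0) + (-4) + (-4) + (4)] = 8/8 = 1
  <chi_rho, chi_5> = (1/8)[1*(12)*conj(2) + 1*(0)*conj(-2) + 2*(2)*conj(0) + 2*(2)*conj(0) + 2*(2)*conj(0)]
      = (1/8)[(24) + (0) + (0) + (0) + (0)] = 24/8 = 3
Dimension check: dim(rho) = sum (mult * dim) = 3*1 + 1*1 + 1*1 + 1*1 + 3*2 = 12 = chi_rho(e) = 12.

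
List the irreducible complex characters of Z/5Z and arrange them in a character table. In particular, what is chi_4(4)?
Character table of Z/5Z (irreps indexed chi_0,...,chi_4 with chi_k(m) = zeta_5^(k*m), zeta_5 = exp(2*pi*i/5)):
  irrep \ class  {0} (size 1)  {1} (size 1)    {2} (size 1)    {3} (size 1)    {4} (size 1)  
  chi_0          1             1               1               1               1             
  chi_1          1             exp(2*I*pi/5)   exp(4*I*pi/5)   exp(-4*I*pi/5)  exp(-2*I*pi/5)
  chi_2          1             exp(4*I*pi/5)   exp(-2*I*pi/5)  exp(2*I*pi/5)   exp(-4*I*pi/5)
  chi_3          1             exp(-4*I*pi/5)  exp(2*I*pi/5)   exp(-2*I*pi/5)  exp(4*I*pi/5) 
  chi_4          1             exp(-2*I*pi/5)  exp(-4*I*pi/5)  exp(4*I*pi/5)   exp(2*I*pi/5) 

Spot check: chi_4(4) = zeta_5^(4*4) = zeta_5^16 = exp(2*I*pi/5).

Argument: Z/5Z is abelian, so all 5 irreducible complex representations are 1-dimensional. They are given by chi_k(m) = zeta_5^(k*m) for k = 0,...,4. Row orthogonality: sum_m chi_k(m) conj(chi_l(m)) = 5 * [k = l].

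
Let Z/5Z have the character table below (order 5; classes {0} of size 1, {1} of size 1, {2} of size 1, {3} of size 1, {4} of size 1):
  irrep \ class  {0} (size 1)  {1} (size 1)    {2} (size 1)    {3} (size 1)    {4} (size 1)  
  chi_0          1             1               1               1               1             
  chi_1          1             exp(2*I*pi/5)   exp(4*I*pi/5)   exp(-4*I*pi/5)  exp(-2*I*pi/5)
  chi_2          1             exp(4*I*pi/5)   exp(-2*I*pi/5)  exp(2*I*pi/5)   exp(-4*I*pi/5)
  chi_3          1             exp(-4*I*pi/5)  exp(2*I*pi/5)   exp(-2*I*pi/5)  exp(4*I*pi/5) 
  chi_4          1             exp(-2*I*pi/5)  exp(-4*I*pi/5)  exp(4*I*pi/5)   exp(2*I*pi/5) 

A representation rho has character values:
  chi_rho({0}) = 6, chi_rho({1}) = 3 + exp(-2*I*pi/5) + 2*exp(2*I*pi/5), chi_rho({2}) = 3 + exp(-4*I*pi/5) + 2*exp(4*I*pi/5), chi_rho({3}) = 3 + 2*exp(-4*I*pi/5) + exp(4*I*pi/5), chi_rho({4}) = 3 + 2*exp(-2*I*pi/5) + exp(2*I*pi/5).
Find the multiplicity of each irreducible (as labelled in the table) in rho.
Multiplicities: chi_0: 3, chi_1: 2, chi_2: 0, chi_3: 0, chi_4: 1.

Working: Use <chi_rho, chi> = (1/|G|) sum_C |C| * chi_rho(C) * conj(chi(C)) with |G| = 5 for each irreducible chi in the table:
  <chi_rho, chi_0> = (1/5)[1*(6)*conj(1) + 1*(3 + exp(-2*I*pi/5) + 2*exp(2*I*pi/5))*conj(1) + 1*(3 + exp(-4*I*pi/5) + 2*exp(4*I*pi/5))*conj(1) + 1*(3 + 2*exp(-4*I*pi/5) + exp(4*I*pi/5))*conj(1) + 1*(3 + 2*exp(-2*I*pi/5) + exp(2*I*pi/5))*conj(1)]
      = (1/5)[(6) + (3 + exp(-2*I*pi/5) + 2*exp(2*I*pi/5)) + (3 + exp(-4*I*pi/5) + 2*exp(4*I*pi/5)) + (3 + 2*exp(-4*I*pi/5) + exp(4*I*pi/5)) + (3 + 2*exp(-2*I*pi/5) + exp(2*I*pi/5))] = 15/5 = 3
  <chi_rho, chi_1> = (1/5)[1*(6)*conj(1) + 1*(3 + exp(-2*I*pi/5) + 2*exp(2*I*pi/5))*conj(exp(2*I*pi/5)) + 1*(3 + exp(-4*I*pi/5) + 2*exp(4*I*pi/5))*conj(exp(4*I*pi/5)) + 1*(3 + 2*exp(-4*I*pi/5) + exp(4*I*pi/5))*conj(exp(-4*I*pi/5)) + 1*(3 + 2*exp(-2*I*pi/5) + exp(2*I*pi/5))*conj(exp(-2*I*pi/5))]
      = (1/5)[(6) + (2 + 3*exp(-2*I*pi/5) + exp(-4*I*pi/5)) + (2 + 3*exp(-4*I*pi/5) + exp(2*I*pi/5)) + (2 + exp(-2*I*pi/5) + 3*exp(4*I*pi/5)) + (2 + exp(4*I*pi/5) + 3*exp(2*I*pi/5))] = 10/5 = 2
  <chi_rho, chi_2> = (1/5)[1*(6)*conj(1) + 1*(3 + exp(-2*I*pi/5) + 2*exp(2*I*pi/5))*conj(exp(4*I*pi/5)) + 1*(3 + exp(-4*I*pi/5) + 2*exp(4*I*pi/5))*conj(exp(-2*I*pi/5)) + 1*(3 + 2*exp(-4*I*pi/5) + exp(4*I*pi/5))*conj(exp(2*I*pi/5)) + 1*(3 + 2*exp(-2*I*pi/5) + exp(2*I*pi/5))*conj(exp(-4*I*pi/5))]
      = (1/5)[(6) + (2*exp(-2*I*pi/5) + 3*exp(-4*I*pi/5) + exp(4*I*pi/5)) + (2*exp(-4*I*pi/5) + exp(-2*I*pi/5) + 3*exp(2*I*pi/5)) + (3*exp(-2*I*pi/5) + exp(2*I*pi/5) + 2*exp(4*I*pi/5)) + (exp(-4*I*pi/5) + 3*exp(4*I*pi/5) + 2*exp(2*I*pi/5))] = 0/5 = 0
  <chi_rho, chi_3> = (1/5)[1*(6)*conj(1) + 1*(3 + exp(-2*I*pi/5) + 2*exp(2*I*pi/5))*conj(exp(-4*I*pi/5)) + 1*(3 + exp(-4*I*pi/5) + 2*exp(4*I*pi/5))*conj(exp(2*I*pi/5)) + 1*(3 + 2*exp(-4*I*pi/5) + exp(4*I*pi/5))*conj(exp(-2*I*pi/5)) + 1*(3 + 2*exp(-2*I*pi/5) + exp(2*I*pi/5))*conj(exp(4*I*pi/5))]
      = (1/5)[(6) + (2*exp(-4*I*pi/5) + exp(2*I*pi/5) + 3*exp(4*I*pi/5)) + (3*exp(-2*I*pi/5) + exp(4*I*pi/5) + 2*exp(2*I*pi/5)) + (2*exp(-2*I*pi/5) + exp(-4*I*pi/5) + 3*exp(2*I*pi/5)) + (3*exp(-4*I*pi/5) + exp(-2*I*pi/5) + 2*exp(4*I*pi/5))] = 0/5 = 0
  <chi_rho, chi_4> = (1/5)[1*(6)*conj(1) + 1*(3 + exp(-2*I*pi/5) + 2*exp(2*I*pi/5))*conj(exp(-2*I*pi/5)) + 1*(3 + exp(-4*I*pi/5) + 2*exp(4*I*pi/5))*conj(exp(-4*I*pi/5)) + 1*(3 + 2*exp(-4*I*pi/5) + exp(4*I*pi/5))*conj(exp(4*I*pi/5)) + 1*(3 + 2*exp(-2*I*pi/5) + exp(2*I*pi/5))*conj(exp(2*I*pi/5))]
      = (1/5)[(6) + (1 + 2*exp(4*I*pi/5) + 3*exp(2*I*pi/5)) + (1 + 2*exp(-2*I*pi/5) + 3*exp(4*I*pi/5)) + (1 + 3*exp(-4*I*pi/5) + 2*exp(2*I*pi/5)) + (1 + 3*exp(-2*I*pi/5) + 2*exp(-4*I*pi/5))] = 5/5 = 1
(Exp terms are combined using exp(i*s)*conj(exp(i*t)) = exp(i*(s-t)), and sums of them are collapsed using the identity that for every m > 1 the m distinct m-th roots of unity sum to 0, e.g. 1 + exp(2*I*pi/3) + exp(-2*I*pi/3) = 0.)
Dimension check: dim(rho) = sum (mult * dim) = 3*1 + 2*1 + 0*1 + 0*1 + 1*1 = 6 = chi_rho(e) = 6.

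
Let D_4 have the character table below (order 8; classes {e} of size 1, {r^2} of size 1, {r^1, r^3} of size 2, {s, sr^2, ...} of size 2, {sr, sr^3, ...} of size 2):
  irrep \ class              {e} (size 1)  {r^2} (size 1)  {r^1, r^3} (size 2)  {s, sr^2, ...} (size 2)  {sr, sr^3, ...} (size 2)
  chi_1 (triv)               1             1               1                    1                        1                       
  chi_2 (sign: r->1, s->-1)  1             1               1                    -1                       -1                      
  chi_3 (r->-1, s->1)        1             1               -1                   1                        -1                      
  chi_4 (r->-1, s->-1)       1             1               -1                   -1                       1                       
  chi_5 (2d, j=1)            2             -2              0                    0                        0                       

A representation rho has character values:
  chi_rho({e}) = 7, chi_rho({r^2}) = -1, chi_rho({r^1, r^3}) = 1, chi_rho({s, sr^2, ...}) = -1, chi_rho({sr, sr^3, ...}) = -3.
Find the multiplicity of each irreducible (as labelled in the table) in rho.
Multiplicities: chi_1: 0, chi_2: 2, chi_3: 1, chi_4: 0, chi_5: 2.

Details: Use <chi_rho, chi> = (1/|G|) sum_C |C| * chi_rho(C) * conj(chi(C)) with |G| = 8 for each irreducible chi in the table:
  <chi_rho, chi_1> = (1/8)[1*(7)*conj(1) + 1*(-1)*conj(1) + 2*(1)*conj(1) + 2*(-1)*conj(1) + 2*(-3)*conj(1)]
      = (1/8)[(7) + (-1) + (2) + (-2) + (-6)] = 0/8 = 0
  <chi_rho, chi_2> = (1/8)[1*(7)*conj(1) + 1*(-1)*conj(1) + 2*(1)*conj(1) + 2*(-1)*conj(-1) + 2*(-3)*conj(-1)]
      = (1/8)[(7) + (-1) + (2) + (2) + (6)] = 16/8 = 2
  <chi_rho, chi_3> = (1/8)[1*(7)*conj(1) + 1*(-1)*conj(1) + 2*(1)*conj(-1) + 2*(-1)*conj(1) + 2*(-3)*conj(-1)]
      = (1/8)[(7) + (-1) + (-2) + (-2) + (6)] = 8/8 = 1
  <chi_rho, chi_4> = (1/8)[1*(7)*conj(1) + 1*(-1)*conj(1) + 2*(1)*conj(-1) + 2*(-1)*conj(-1) + 2*(-3)*conj(1)]
      = (1/8)[(7) + (-1) + (-2) + (2) + (-6)] = 0/8 = 0
  <chi_rho, chi_5> = (1/8)[1*(7)*conj(2) + 1*(-1)*conj(-2) + 2*(1)*conj(0) + 2*(-1)*conj(0) + 2*(-3)*conj(0)]
      = (1/8)[(14) + (2) + (0) + (0) + (0)] = 16/8 = 2
Dimension check: dim(rho) = sum (mult * dim) = 0*1 + 2*1 + 1*1 + 0*1 + 2*2 = 7 = chi_rho(e) = 7.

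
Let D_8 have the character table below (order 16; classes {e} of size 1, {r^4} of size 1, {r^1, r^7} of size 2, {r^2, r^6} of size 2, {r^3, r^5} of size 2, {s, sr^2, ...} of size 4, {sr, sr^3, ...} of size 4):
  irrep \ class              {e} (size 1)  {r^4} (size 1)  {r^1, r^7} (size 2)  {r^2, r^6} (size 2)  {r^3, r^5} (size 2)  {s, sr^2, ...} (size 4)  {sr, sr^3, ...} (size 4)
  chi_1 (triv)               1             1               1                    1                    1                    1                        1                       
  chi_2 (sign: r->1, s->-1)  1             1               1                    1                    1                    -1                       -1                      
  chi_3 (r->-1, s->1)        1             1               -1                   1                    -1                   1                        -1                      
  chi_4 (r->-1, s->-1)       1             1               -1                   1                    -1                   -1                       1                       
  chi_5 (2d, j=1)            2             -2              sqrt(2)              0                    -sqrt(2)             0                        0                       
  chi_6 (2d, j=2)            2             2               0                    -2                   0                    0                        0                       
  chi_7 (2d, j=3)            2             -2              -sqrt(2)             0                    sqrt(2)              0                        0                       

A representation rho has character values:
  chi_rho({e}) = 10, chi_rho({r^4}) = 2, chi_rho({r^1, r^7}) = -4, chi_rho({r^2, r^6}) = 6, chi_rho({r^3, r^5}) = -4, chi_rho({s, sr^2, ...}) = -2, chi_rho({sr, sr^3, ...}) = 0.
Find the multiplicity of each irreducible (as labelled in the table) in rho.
Multiplicities: chi_1: 0, chi_2: 1, chi_3: 2, chi_4: 3, chi_5: 1, chi_6: 0, chi_7: 1.

Justification: Use <chi_rho, chi> = (1/|G|) sum_C |C| * chi_rho(C) * conj(chi(C)) with |G| = 16 for each irreducible chi in the table:
  <chi_rho, chi_1> = (1/16)[1*(10)*conj(1) + 1*(2)*conj(1) + 2*(-4)*conj(1) + 2*(6)*conj(1) + 2*(-4)*conj(1) + 4*(-2)*conj(1) + 4*(0)*conj(1)]
      = (1/16)[(10) + (2) + (-8) + (12) + (-8) + (-8) + (0)] = 0/16 = 0
  <chi_rho, chi_2> = (1/16)[1*(10)*conj(1) + 1*(2)*conj(1) + 2*(-4)*conj(1) + 2*(6)*conj(1) + 2*(-4)*conj(1) + 4*(-2)*conj(-1) + 4*(0)*conj(-1)]
      = (1/16)[(10) + (2) + (-8) + (12) + (-8) + (8) + (0)] = 16/16 = 1
  <chi_rho, chi_3> = (1/16)[1*(10)*conj(1) + 1*(2)*conj(1) + 2*(-4)*conj(-1) + 2*(6)*conj(1) + 2*(-4)*conj(-1) + 4*(-2)*conj(1) + 4*(0)*conj(-1)]
      = (1/16)[(10) + (2) + (8) + (12) + (8) + (-8) + (0)] = 32/16 = 2
  <chi_rho, chi_4> = (1/16)[1*(10)*conj(1) + 1*(2)*conj(1) + 2*(-4)*conj(-1) + 2*(6)*conj(1) + 2*(-4)*conj(-1) + 4*(-2)*conj(-1) + 4*(0)*conj(1)]
      = (1/16)[(10) + (2) + (8) + (12) + (8) + (8) + (0)] = 48/16 = 3
  <chi_rho, chi_5> = (1/16)[1*(10)*conj(2) + 1*(2)*conj(-2) + 2*(-4)*conj(sqrt(2)) + 2*(6)*conj(0) + 2*(-4)*conj(-sqrt(2)) + 4*(-2)*conj(0) + 4*(0)*conj(0)]
      = (1/16)[(20) + (-4) + (-8*sqrt(2)) + (0) + (8*sqrt(2)) + (0) + (0)] = 16/16 = 1
  <chi_rho, chi_6> = (1/16)[1*(10)*conj(2) + 1*(2)*conj(2) + 2*(-4)*conj(0) + 2*(6)*conj(-2) + 2*(-4)*conj(0) + 4*(-2)*conj(0) + 4*(0)*conj(0)]
      = (1/16)[(20) + (4) + (0) + (-24) + (0) + (0) + (0)] = 0/16 = 0
  <chi_rho, chi_7> = (1/16)[1*(10)*conj(2) + 1*(2)*conj(-2) + 2*(-4)*conj(-sqrt(2)) + 2*(6)*conj(0) + 2*(-4)*conj(sqrt(2)) + 4*(-2)*conj(0) + 4*(0)*conj(0)]
      = (1/16)[(20) + (-4) + (8*sqrt(2)) + (0) + (-8*sqrt(2)) + (0) + (0)] = 16/16 = 1
Dimension check: dim(rho) = sum (mult * dim) = 0*1 + 1*1 + 2*1 + 3*1 + 1*2 + 0*2 + 1*2 = 10 = chi_rho(e) = 10.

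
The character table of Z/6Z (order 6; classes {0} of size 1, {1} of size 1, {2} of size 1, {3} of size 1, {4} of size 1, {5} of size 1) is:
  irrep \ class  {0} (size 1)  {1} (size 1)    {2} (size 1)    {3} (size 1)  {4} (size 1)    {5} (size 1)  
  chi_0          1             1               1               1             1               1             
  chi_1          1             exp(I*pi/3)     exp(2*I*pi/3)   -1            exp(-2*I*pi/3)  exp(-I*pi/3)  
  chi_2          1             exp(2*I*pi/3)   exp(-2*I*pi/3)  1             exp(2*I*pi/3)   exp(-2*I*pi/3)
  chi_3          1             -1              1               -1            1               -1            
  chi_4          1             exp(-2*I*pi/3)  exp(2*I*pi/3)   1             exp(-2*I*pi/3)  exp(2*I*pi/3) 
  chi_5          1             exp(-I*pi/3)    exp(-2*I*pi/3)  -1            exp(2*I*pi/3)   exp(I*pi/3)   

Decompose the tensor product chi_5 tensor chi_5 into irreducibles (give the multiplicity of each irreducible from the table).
chi_5 tensor chi_5 = chi_4 (all other irreducibles have multiplicity 0).

Why: The character of a tensor product is the pointwise product (chi_5 * chi_5)(C) = chi_5(C) * chi_5(C):
  {0}: (1)*(1), {1}: (exp(-I*pi/3))*(exp(-I*pi/3)), {2}: (exp(-2*I*pi/3))*(exp(-2*I*pi/3)), {3}: (-1)*(-1), {4}: (exp(2*I*pi/3))*(exp(2*I*pi/3)), {5}: (exp(I*pi/3))*(exp(I*pi/3))
so (chi_5 * chi_5) takes values
  {0} -> 1, {1} -> exp(-2*I*pi/3), {2} -> exp(2*I*pi/3), {3} -> 1, {4} -> exp(-2*I*pi/3), {5} -> exp(2*I*pi/3).
Now take the inner product of this character with each irreducible chi from the table, <chi_5*chi_5, chi> = (1/6) sum_C |C| (chi_5*chi_5)(C) conj(chi(C)):
  <chi_5*chi_5, chi_0> = (1/6)[1*(1)*conj(1) + 1*(exp(-2*I*pi/3))*conj(1) + 1*(exp(2*I*pi/3))*conj(1) + 1*(1)*conj(1) + 1*(exp(-2*I*pi/3))*conj(1) + 1*(exp(2*I*pi/3))*conj(1)]
      = (1/6)[(1) + (exp(-2*I*pi/3)) + (exp(2*I*pi/3)) + (1) + (exp(-2*I*pi/3)) + (exp(2*I*pi/3))] = 0/6 = 0
  <chi_5*chi_5, chi_1> = (1/6)[1*(1)*conj(1) + 1*(exp(-2*I*pi/3))*conj(exp(I*pi/3)) + 1*(exp(2*I*pi/3))*conj(exp(2*I*pi/3)) + 1*(1)*conj(-1) + 1*(exp(-2*I*pi/3))*conj(exp(-2*I*pi/3)) + 1*(exp(2*I*pi/3))*conj(exp(-I*pi/3))]
      = (1/6)[(1) + (-1) + (1) + (-1) + (1) + (-1)] = 0/6 = 0
  <chi_5*chi_5, chi_2> = (1/6)[1*(1)*conj(1) + 1*(exp(-2*I*pi/3))*conj(exp(2*I*pi/3)) + 1*(exp(2*I*pi/3))*conj(exp(-2*I*pi/3)) + 1*(1)*conj(1) + 1*(exp(-2*I*pi/3))*conj(exp(2*I*pi/3)) + 1*(exp(2*I*pi/3))*conj(exp(-2*I*pi/3))]
      = (1/6)[(1) + (exp(2*I*pi/3)) + (exp(-2*I*pi/3)) + (1) + (exp(2*I*pi/3)) + (exp(-2*I*pi/3))] = 0/6 = 0
  <chi_5*chi_5, chi_3> = (1/6)[1*(1)*conj(1) + 1*(exp(-2*I*pi/3))*conj(-1) + 1*(exp(2*I*pi/3))*conj(1) + 1*(1)*conj(-1) + 1*(exp(-2*I*pi/3))*conj(1) + 1*(exp(2*I*pi/3))*conj(-1)]
      = (1/6)[(1) + (-exp(-2*I*pi/3)) + (exp(2*I*pi/3)) + (-1) + (exp(-2*I*pi/3)) + (-exp(2*I*pi/3))] = 0/6 = 0
  <chi_5*chi_5, chi_4> = (1/6)[1*(1)*conj(1) + 1*(exp(-2*I*pi/3))*conj(exp(-2*I*pi/3)) + 1*(exp(2*I*pi/3))*conj(exp(2*I*pi/3)) + 1*(1)*conj(1) + 1*(exp(-2*I*pi/3))*conj(exp(-2*I*pi/3)) + 1*(exp(2*I*pi/3))*conj(exp(2*I*pi/3))]
      = (1/6)[(1) + (1) + (1) + (1) + (1) + (1)] = 6/6 = 1
  <chi_5*chi_5, chi_5> = (1/6)[1*(1)*conj(1) + 1*(exp(-2*I*pi/3))*conj(exp(-I*pi/3)) + 1*(exp(2*I*pi/3))*conj(exp(-2*I*pi/3)) + 1*(1)*conj(-1) + 1*(exp(-2*I*pi/3))*conj(exp(2*I*pi/3)) + 1*(exp(2*I*pi/3))*conj(exp(I*pi/3))]
      = (1/6)[(1) + (exp(-I*pi/3)) + (exp(-2*I*pi/3)) + (-1) + (exp(2*I*pi/3)) + (exp(I*pi/3))] = 0/6 = 0
(Exp terms are combined using exp(i*s)*conj(exp(i*t)) = exp(i*(s-t)), and sums of them are collapsed using the identity that for every m > 1 the m distinct m-th roots of unity sum to 0, e.g. 1 + exp(2*I*pi/3) + exp(-2*I*pi/3) = 0.)
Hence the multiplicities are chi_4: 1. Dimension check: dim(chi_5)*dim(chi_5) = 1*1 = 1 and sum (mult * dim) = 1*1 = 1.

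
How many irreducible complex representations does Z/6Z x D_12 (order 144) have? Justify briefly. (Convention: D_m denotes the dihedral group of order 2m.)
54

Reasoning: The number of irreducible complex representations of a finite group equals its number of conjugacy classes. For a direct product, #classes(G x H) = #classes(G) * #classes(H). Z/6Z has 6 classes (abelian), D_12 has 9 classes, so 6 * 9 = 54, so Z/6Z x D_12 (order 144) has exactly 54 irreducible complex representations.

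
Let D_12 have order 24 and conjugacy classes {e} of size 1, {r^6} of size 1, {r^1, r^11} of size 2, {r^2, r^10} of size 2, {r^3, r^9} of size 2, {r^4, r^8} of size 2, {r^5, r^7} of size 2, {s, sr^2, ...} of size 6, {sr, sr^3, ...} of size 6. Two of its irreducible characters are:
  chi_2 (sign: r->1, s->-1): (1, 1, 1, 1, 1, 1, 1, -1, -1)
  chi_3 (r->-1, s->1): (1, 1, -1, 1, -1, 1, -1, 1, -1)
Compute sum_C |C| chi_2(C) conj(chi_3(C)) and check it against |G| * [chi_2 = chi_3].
Sum = 0; so <chi_2, chi_3> = 0 (distinct irreducibles are orthogonal).

Details: Compute term by term over conjugacy classes (|C| * chi_2(C) * conj(chi_3(C))):
  1*(1)*conj(1) + 1*(1)*conj(1) + 2*(1)*conj(-1) + 2*(1)*conj(1) + 2*(1)*conj(-1) + 2*(1)*conj(1) + 2*(1)*conj(-1) + 6*(-1)*conj(1) + 6*(-1)*conj(-1)
  = (1) + (1) + (-2) + (2) + (-2) + (2) + (-2) + (-6) + (6)
  = 0.
Dividing by |G| = 24 gives 0/24 = 0, matching the row-orthogonality relation <chi_2, chi_3> = [chi_2 = chi_3].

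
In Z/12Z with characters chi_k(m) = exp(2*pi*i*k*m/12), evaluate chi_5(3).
chi_5(3) = zeta_12^15 = I

Proof sketch: chi_5(3) = zeta_12^(5*3) = zeta_12^15. Since zeta_12^12 = 1, this equals zeta_12^3 = exp(2*pi*i*3/12) = I.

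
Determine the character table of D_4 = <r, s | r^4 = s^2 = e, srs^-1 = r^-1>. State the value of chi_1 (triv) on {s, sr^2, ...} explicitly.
Conjugacy classes: {e} of size 1, {r^2} of size 1, {r^1, r^3} of size 2, {s, sr^2, ...} of size 2, {sr, sr^3, ...} of size 2.
Character table:
  irrep \ class              {e} (size 1)  {r^2} (size 1)  {r^1, r^3} (size 2)  {s, sr^2, ...} (size 2)  {sr, sr^3, ...} (size 2)
  chi_1 (triv)               1             1               1                    1                        1                       
  chi_2 (sign: r->1, s->-1)  1             1               1                    -1                       -1                      
  chi_3 (r->-1, s->1)        1             1               -1                   1                        -1                      
  chi_4 (r->-1, s->-1)       1             1               -1                   -1                       1                       
  chi_5 (2d, j=1)            2             -2              0                    0                        0                       

Spot check: chi_1 (triv) on {s, sr^2, ...} = 1.

Proof sketch: D_4 has order 2*4 = 8 with 5 conjugacy classes, hence 5 irreducibles. Sum of squared dims 1 + 1 + 1 + 1 + 4 = 8 = |G|. Linear characters come from the abelianisation; the 2-dimensional irreps have character r^k -> 2*cos(2*pi*j*k/4), reflections -> 0.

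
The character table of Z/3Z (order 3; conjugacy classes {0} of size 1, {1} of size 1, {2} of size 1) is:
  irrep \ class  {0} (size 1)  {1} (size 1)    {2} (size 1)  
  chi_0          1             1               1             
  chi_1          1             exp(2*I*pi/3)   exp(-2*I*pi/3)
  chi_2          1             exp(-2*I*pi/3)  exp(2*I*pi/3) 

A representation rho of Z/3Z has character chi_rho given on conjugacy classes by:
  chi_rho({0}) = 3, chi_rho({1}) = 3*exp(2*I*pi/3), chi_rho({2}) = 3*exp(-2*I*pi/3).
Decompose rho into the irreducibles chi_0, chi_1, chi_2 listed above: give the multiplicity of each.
Multiplicities: chi_0: 0, chi_1: 3, chi_2: 0.

Explanation: Use <chi_rho, chi> = (1/|G|) sum_C |C| * chi_rho(C) * conj(chi(C)) with |G| = 3 for each irreducible chi in the table:
  <chi_rho, chi_0> = (1/3)[1*(3)*conj(1) + 1*(3*exp(2*I*pi/3))*conj(1) + 1*(3*exp(-2*I*pi/3))*conj(1)]
      = (1/3)[(3) + (3*exp(2*I*pi/3)) + (3*exp(-2*I*pi/3))] = 0/3 = 0
  <chi_rho, chi_1> = (1/3)[1*(3)*conj(1) + 1*(3*exp(2*I*pi/3))*conj(exp(2*I*pi/3)) + 1*(3*exp(-2*I*pi/3))*conj(exp(-2*I*pi/3))]
      = (1/3)[(3) + (3) + (3)] = 9/3 = 3
  <chi_rho, chi_2> = (1/3)[1*(3)*conj(1) + 1*(3*exp(2*I*pi/3))*conj(exp(-2*I*pi/3)) + 1*(3*exp(-2*I*pi/3))*conj(exp(2*I*pi/3))]
      = (1/3)[(3) + (3*exp(-2*I*pi/3)) + (3*exp(2*I*pi/3))] = 0/3 = 0
(Exp terms are combined using exp(i*s)*conj(exp(i*t)) = exp(i*(s-t)), and sums of them are collapsed using the identity that for every m > 1 the m distinct m-th roots of unity sum to 0, e.g. 1 + exp(2*I*pi/3) + exp(-2*I*pi/3) = 0.)
Dimension check: dim(rho) = sum (mult * dim) = 0*1 + 3*1 + 0*1 = 3 = chi_rho(e) = 3.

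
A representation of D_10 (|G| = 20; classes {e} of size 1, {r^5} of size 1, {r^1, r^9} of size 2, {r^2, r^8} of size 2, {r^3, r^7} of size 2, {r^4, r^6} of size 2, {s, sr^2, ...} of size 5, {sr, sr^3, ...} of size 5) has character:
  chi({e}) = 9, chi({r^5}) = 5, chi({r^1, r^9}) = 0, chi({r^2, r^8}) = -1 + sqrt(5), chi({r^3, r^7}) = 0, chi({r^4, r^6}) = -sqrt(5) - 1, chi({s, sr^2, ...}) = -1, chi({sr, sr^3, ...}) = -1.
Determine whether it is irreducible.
Not irreducible (reducible): <chi, chi> = 7 > 1.

Derivation: <chi, chi> = (1/|G|) sum_C |C| * |chi(C)|^2 = (1/20)[1*|9|^2 + 1*|5|^2 + 2*|0|^2 + 2*|-1 + sqrt(5)|^2 + 2*|0|^2 + 2*|-sqrt(5) - 1|^2 + 5*|-1|^2 + 5*|-1|^2]
  = (1/20)[(81) + (25) + (0) + (12 - 4*sqrt(5)) + (0) + (4*sqrt(5) + 12) + (5) + (5)] = 140/20 = 7.
A character is irreducible iff <chi, chi> = 1, so this representation is reducible.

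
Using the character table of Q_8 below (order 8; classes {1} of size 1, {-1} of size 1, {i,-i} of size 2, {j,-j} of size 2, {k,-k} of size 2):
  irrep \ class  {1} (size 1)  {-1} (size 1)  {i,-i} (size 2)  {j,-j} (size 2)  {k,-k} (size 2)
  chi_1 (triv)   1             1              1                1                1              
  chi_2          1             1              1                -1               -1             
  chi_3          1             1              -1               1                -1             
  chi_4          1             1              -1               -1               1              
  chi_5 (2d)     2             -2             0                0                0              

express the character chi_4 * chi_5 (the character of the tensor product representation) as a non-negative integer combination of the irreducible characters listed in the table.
chi_4 tensor chi_5 = chi_5 (all other irreducibles have multiplicity 0).

Justification: The character of a tensor product is the pointwise product (chi_4 * chi_5)(C) = chi_4(C) * chi_5(C):
  {1}: (1)*(2), {-1}: (1)*(-2), {i,-i}: (-1)*(0), {j,-j}: (-1)*(0), {k,-k}: (1)*(0)
so (chi_4 * chi_5) takes values
  {1} -> 2, {-1} -> -2, {i,-i} -> 0, {j,-j} -> 0, {k,-k} -> 0.
Now take the inner product of this character with each irreducible chi from the table, <chi_4*chi_5, chi> = (1/8) sum_C |C| (chi_4*chi_5)(C) conj(chi(C)):
  <chi_4*chi_5, chi_1> = (1/8)[1*(2)*conj(1) + 1*(-2)*conj(1) + 2*(0)*conj(1) + 2*(0)*conj(1) + 2*(0)*conj(1)]
      = (1/8)[(2) + (-2) + (0) + (0) + (0)] = 0/8 = 0
  <chi_4*chi_5, chi_2> = (1/8)[1*(2)*conj(1) + 1*(-2)*conj(1) + 2*(0)*conj(1) + 2*(0)*conj(-1) + 2*(0)*conj(-1)]
      = (1/8)[(2) + (-2) + (0) + (0) + (0)] = 0/8 = 0
  <chi_4*chi_5, chi_3> = (1/8)[1*(2)*conj(1) + 1*(-2)*conj(1) + 2*(0)*conj(-1) + 2*(0)*conj(1) + 2*(0)*conj(-1)]
      = (1/8)[(2) + (-2) + (0) + (0) + (0)] = 0/8 = 0
  <chi_4*chi_5, chi_4> = (1/8)[1*(2)*conj(1) + 1*(-2)*conj(1) + 2*(0)*conj(-1) + 2*(0)*conj(-1) + 2*(0)*conj(1)]
      = (1/8)[(2) + (-2) + (0) + (0) + (0)] = 0/8 = 0
  <chi_4*chi_5, chi_5> = (1/8)[1*(2)*conj(2) + 1*(-2)*conj(-2) + 2*(0)*conj(0) + 2*(0)*conj(0) + 2*(0)*conj(0)]
      = (1/8)[(4) + (4) + (0) + (0) + (0)] = 8/8 = 1
Hence the multiplicities are chi_5: 1. Dimension check: dim(chi_4)*dim(chi_5) = 1*2 = 2 and sum (mult * dim) = 1*2 = 2.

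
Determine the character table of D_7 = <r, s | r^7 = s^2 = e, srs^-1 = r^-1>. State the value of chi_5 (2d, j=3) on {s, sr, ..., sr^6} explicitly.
Conjugacy classes: {e} of size 1, {r^1, r^6} of size 2, {r^2, r^5} of size 2, {r^3, r^4} of size 2, {s, sr, ..., sr^6} of size 7.
Character table:
  irrep \ class              {e} (size 1)  {r^1, r^6} (size 2)  {r^2, r^5} (size 2)  {r^3, r^4} (size 2)  {s, sr, ..., sr^6} (size 7)
  chi_1 (triv)               1             1                    1                    1                    1                          
  chi_2 (sign: r->1, s->-1)  1             1                    1                    1                    -1                         
  chi_3 (2d, j=1)            2             2*cos(2*pi/7)        -2*cos(3*pi/7)       -2*cos(pi/7)         0                          
  chi_4 (2d, j=2)            2             -2*cos(3*pi/7)       -2*cos(pi/7)         2*cos(2*pi/7)        0                          
  chi_5 (2d, j=3)            2             -2*cos(pi/7)         2*cos(2*pi/7)        -2*cos(3*pi/7)       0                          

Spot check: chi_5 (2d, j=3) on {s, sr, ..., sr^6} = 0.

Working: D_7 has order 2*7 = 14 with 5 conjugacy classes, hence 5 irreducibles. Sum of squared dims 1 + 1 + 4 + 4 + 4 = 14 = |G|. Linear characters come from the abelianisation; the 2-dimensional irreps have character r^k -> 2*cos(2*pi*j*k/7), reflections -> 0.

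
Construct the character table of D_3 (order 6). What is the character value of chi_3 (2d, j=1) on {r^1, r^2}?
Conjugacy classes: {e} of size 1, {r^1, r^2} of size 2, {s, sr, ..., sr^2} of size 3.
Character table:
  irrep \ class              {e} (size 1)  {r^1, r^2} (size 2)  {s, sr, ..., sr^2} (size 3)
  chi_1 (triv)               1             1                    1                          
  chi_2 (sign: r->1, s->-1)  1             1                    -1                         
  chi_3 (2d, j=1)            2             -1                   0                          

Spot check: chi_3 (2d, j=1) on {r^1, r^2} = -1.

Why: D_3 has order 2*3 = 6 with 3 conjugacy classes, hence 3 irreducibles. Sum of squared dims 1 + 1 + 4 = 6 = |G|. Linear characters come from the abelianisation; the 2-dimensional irreps have character r^k -> 2*cos(2*pi*j*k/3), reflections -> 0.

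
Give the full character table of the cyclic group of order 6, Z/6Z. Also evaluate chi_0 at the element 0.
Character table of Z/6Z (irreps indexed chi_0,...,chi_5 with chi_k(m) = zeta_6^(k*m), zeta_6 = exp(2*pi*i/6)):
  irrep \ class  {0} (size 1)  {1} (size 1)    {2} (size 1)    {3} (size 1)  {4} (size 1)    {5} (size 1)  
  chi_0          1             1               1               1             1               1             
  chi_1          1             exp(I*pi/3)     exp(2*I*pi/3)   -1            exp(-2*I*pi/3)  exp(-I*pi/3)  
  chi_2          1             exp(2*I*pi/3)   exp(-2*I*pi/3)  1             exp(2*I*pi/3)   exp(-2*I*pi/3)
  chi_3          1             -1              1               -1            1               -1            
  chi_4          1             exp(-2*I*pi/3)  exp(2*I*pi/3)   1             exp(-2*I*pi/3)  exp(2*I*pi/3) 
  chi_5          1             exp(-I*pi/3)    exp(-2*I*pi/3)  -1            exp(2*I*pi/3)   exp(I*pi/3)   

Spot check: chi_0(0) = zeta_6^(0*0) = zeta_6^0 = 1.

Working: Z/6Z is abelian, so all 6 irreducible complex representations are 1-dimensional. They are given by chi_k(m) = zeta_6^(k*m) for k = 0,...,5. Row orthogonality: sum_m chi_k(m) conj(chi_l(m)) = 6 * [k = l].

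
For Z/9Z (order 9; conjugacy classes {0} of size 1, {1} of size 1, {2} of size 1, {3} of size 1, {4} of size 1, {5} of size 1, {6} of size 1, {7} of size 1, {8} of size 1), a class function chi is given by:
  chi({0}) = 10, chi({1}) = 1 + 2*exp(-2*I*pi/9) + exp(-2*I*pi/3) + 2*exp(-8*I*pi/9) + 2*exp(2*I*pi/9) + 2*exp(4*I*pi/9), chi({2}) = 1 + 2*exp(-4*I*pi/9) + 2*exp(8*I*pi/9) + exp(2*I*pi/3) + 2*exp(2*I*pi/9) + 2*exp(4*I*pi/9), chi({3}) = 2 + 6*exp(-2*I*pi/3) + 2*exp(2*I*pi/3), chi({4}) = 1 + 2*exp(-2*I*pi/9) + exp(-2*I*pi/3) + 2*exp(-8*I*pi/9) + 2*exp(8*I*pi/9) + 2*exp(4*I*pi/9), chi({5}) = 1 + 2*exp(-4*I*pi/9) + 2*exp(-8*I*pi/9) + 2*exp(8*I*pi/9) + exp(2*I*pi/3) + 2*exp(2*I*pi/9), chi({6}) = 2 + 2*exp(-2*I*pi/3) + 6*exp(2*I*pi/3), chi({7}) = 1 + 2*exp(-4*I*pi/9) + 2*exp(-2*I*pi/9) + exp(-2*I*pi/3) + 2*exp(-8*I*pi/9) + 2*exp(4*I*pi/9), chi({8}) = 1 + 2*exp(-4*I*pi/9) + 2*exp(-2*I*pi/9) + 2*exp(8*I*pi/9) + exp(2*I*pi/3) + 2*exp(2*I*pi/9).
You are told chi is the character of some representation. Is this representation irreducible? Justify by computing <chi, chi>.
Not irreducible (reducible): <chi, chi> = 18 > 1.

Details: <chi, chi> = (1/|G|) sum_C |C| * |chi(C)|^2 = (1/9)[1*|10|^2 + 1*|1 + 2*exp(-2*I*pi/9) + exp(-2*I*pi/3) + 2*exp(-8*I*pi/9) + 2*exp(2*I*pi/9) + 2*exp(4*I*pi/9)|^2 + 1*|1 + 2*exp(-4*I*pi/9) + 2*exp(8*I*pi/9) + exp(2*I*pi/3) + 2*exp(2*I*pi/9) + 2*exp(4*I*pi/9)|^2 + 1*|2 + 6*exp(-2*I*pi/3) + 2*exp(2*I*pi/3)|^2 + 1*|1 + 2*exp(-2*I*pi/9) + exp(-2*I*pi/3) + 2*exp(-8*I*pi/9) + 2*exp(8*I*pi/9) + 2*exp(4*I*pi/9)|^2 + 1*|1 + 2*exp(-4*I*pi/9) + 2*exp(-8*I*pi/9) + 2*exp(8*I*pi/9) + exp(2*I*pi/3) + 2*exp(2*I*pi/9)|^2 + 1*|2 + 2*exp(-2*I*pi/3) + 6*exp(2*I*pi/3)|^2 + 1*|1 + 2*exp(-4*I*pi/9) + 2*exp(-2*I*pi/9) + exp(-2*I*pi/3) + 2*exp(-8*I*pi/9) + 2*exp(4*I*pi/9)|^2 + 1*|1 + 2*exp(-4*I*pi/9) + 2*exp(-2*I*pi/9) + 2*exp(8*I*pi/9) + exp(2*I*pi/3) + 2*exp(2*I*pi/9)|^2]
  = (1/9)[(100) + (18 + 13*exp(-2*I*pi/3) + 8*exp(-4*I*pi/9) + 10*exp(-2*I*pi/9) + 10*exp(-8*I*pi/9) + 10*exp(8*I*pi/9) + 10*exp(2*I*pi/9) + 8*exp(4*I*pi/9) + 13*exp(2*I*pi/3)) + (18 + 13*exp(-2*I*pi/3) + 10*exp(-4*I*pi/9) + 10*exp(-2*I*pi/9) + 8*exp(-8*I*pi/9) + 8*exp(8*I*pi/9) + 10*exp(2*I*pi/9) + 10*exp(4*I*pi/9) + 13*exp(2*I*pi/3)) + (16) + (18 + 13*exp(-2*I*pi/3) + 10*exp(-4*I*pi/9) + 8*exp(-2*I*pi/9) + 10*exp(-8*I*pi/9) + 10*exp(8*I*pi/9) + 8*exp(2*I*pi/9) + 10*exp(4*I*pi/9) + 13*exp(2*I*pi/3)) + (18 + 13*exp(-2*I*pi/3) + 10*exp(-4*I*pi/9) + 8*exp(-2*I*pi/9) + 10*exp(-8*I*pi/9) + 10*exp(8*I*pi/9) + 8*exp(2*I*pi/9) + 10*exp(4*I*pi/9) + 13*exp(2*I*pi/3)) + (16) + (18 + 13*exp(-2*I*pi/3) + 10*exp(-4*I*pi/9) + 10*exp(-2*I*pi/9) + 8*exp(-8*I*pi/9) + 8*exp(8*I*pi/9) + 10*exp(2*I*pi/9) + 10*exp(4*I*pi/9) + 13*exp(2*I*pi/3)) + (18 + 13*exp(-2*I*pi/3) + 8*exp(-4*I*pi/9) + 10*exp(-2*I*pi/9) + 10*exp(-8*I*pi/9) + 10*exp(8*I*pi/9) + 10*exp(2*I*pi/9) + 8*exp(4*I*pi/9) + 13*exp(2*I*pi/3))] = 162/9 = 18.
(Exp terms are combined using exp(i*s)*conj(exp(i*t)) = exp(i*(s-t)), and sums of them are collapsed using the identity that for every m > 1 the m distinct m-th roots of unity sum to 0, e.g. 1 + exp(2*I*pi/3) + exp(-2*I*pi/3) = 0.)
A character is irreducible iff <chi, chi> = 1, so this representation is reducible.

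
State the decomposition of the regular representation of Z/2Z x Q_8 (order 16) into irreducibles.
Each irreducible V_i of dimension d_i appears with multiplicity d_i, i.e. rho_reg = (direct sum over all irreducibles V_i) d_i V_i. The irreducible dimensions for Z/2Z x Q_8 are 1, 1, 1, 1, 1, 1, 1, 1, 2, 2: 8 irreducibles of dimension 1, each with multiplicity 1; 2 irreducibles of dimension 2, each with multiplicity 2. Total dimension 8*1*1 + 2*2*2 = 16 = |G|.

Solution. General theorem: in the regular representation of a finite group G, each irreducible appears with multiplicity equal to its dimension. Check: dim(rho_reg) = sum d_i^2 = 1 + 1 + 1 + 1 + 1 + 1 + 1 + 1 + 4 + 4 = 16 = |G|.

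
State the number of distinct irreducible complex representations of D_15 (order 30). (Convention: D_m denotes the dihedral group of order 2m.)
9

Solution. The number of irreducible complex representations of a finite group equals its number of conjugacy classes. D_15 has 9 conjugacy classes ((n+3)/2 for n odd), so D_15 (order 30) has exactly 9 irreducible complex representations.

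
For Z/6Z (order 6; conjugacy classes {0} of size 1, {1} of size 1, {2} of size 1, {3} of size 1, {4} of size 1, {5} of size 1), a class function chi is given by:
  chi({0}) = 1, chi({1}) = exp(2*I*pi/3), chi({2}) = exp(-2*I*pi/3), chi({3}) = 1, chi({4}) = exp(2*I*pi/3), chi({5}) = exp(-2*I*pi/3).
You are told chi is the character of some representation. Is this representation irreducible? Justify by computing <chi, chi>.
Irreducible: <chi, chi> = 1.

Details: <chi, chi> = (1/|G|) sum_C |C| * |chi(C)|^2 = (1/6)[1*|1|^2 + 1*|exp(2*I*pi/3)|^2 + 1*|exp(-2*I*pi/3)|^2 + 1*|1|^2 + 1*|exp(2*I*pi/3)|^2 + 1*|exp(-2*I*pi/3)|^2]
  = (1/6)[(1) + (1) + (1) + (1) + (1) + (1)] = 6/6 = 1.
(Exp terms are combined using exp(i*s)*conj(exp(i*t)) = exp(i*(s-t)), and sums of them are collapsed using the identity that for every m > 1 the m distinct m-th roots of unity sum to 0, e.g. 1 + exp(2*I*pi/3) + exp(-2*I*pi/3) = 0.)
A character is irreducible iff <chi, chi> = 1, so this representation is irreducible.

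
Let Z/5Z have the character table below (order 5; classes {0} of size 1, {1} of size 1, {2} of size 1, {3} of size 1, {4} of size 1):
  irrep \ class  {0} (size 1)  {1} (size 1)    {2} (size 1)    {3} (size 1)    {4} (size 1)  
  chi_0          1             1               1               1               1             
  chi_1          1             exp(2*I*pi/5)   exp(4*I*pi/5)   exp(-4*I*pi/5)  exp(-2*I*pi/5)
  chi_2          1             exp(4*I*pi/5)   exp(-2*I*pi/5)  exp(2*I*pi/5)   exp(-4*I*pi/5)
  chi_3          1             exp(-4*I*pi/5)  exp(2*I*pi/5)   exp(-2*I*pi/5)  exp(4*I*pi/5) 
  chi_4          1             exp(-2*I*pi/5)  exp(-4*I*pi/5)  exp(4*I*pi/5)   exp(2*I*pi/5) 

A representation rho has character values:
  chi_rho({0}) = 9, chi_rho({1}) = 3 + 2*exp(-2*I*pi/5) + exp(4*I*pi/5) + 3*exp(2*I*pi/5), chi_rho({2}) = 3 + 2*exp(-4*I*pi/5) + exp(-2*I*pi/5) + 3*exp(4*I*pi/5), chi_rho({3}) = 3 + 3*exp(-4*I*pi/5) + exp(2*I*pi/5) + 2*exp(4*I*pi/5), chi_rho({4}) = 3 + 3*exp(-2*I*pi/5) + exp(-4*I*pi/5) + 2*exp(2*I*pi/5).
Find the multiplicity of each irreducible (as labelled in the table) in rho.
Multiplicities: chi_0: 3, chi_1: 3, chi_2: 1, chi_3: 0, chi_4: 2.

Working: Use <chi_rho, chi> = (1/|G|) sum_C |C| * chi_rho(C) * conj(chi(C)) with |G| = 5 for each irreducible chi in the table:
  <chi_rho, chi_0> = (1/5)[1*(9)*conj(1) + 1*(3 + 2*exp(-2*I*pi/5) + exp(4*I*pi/5) + 3*exp(2*I*pi/5))*conj(1) + 1*(3 + 2*exp(-4*I*pi/5) + exp(-2*I*pi/5) + 3*exp(4*I*pi/5))*conj(1) + 1*(3 + 3*exp(-4*I*pi/5) + exp(2*I*pi/5) + 2*exp(4*I*pi/5))*conj(1) + 1*(3 + 3*exp(-2*I*pi/5) + exp(-4*I*pi/5) + 2*exp(2*I*pi/5))*conj(1)]
      = (1/5)[(9) + (3 + 2*exp(-2*I*pi/5) + exp(4*I*pi/5) + 3*exp(2*I*pi/5)) + (3 + 2*exp(-4*I*pi/5) + exp(-2*I*pi/5) + 3*exp(4*I*pi/5)) + (3 + 3*exp(-4*I*pi/5) + exp(2*I*pi/5) + 2*exp(4*I*pi/5)) + (3 + 3*exp(-2*I*pi/5) + exp(-4*I*pi/5) + 2*exp(2*I*pi/5))] = 15/5 = 3
  <chi_rho, chi_1> = (1/5)[1*(9)*conj(1) + 1*(3 + 2*exp(-2*I*pi/5) + exp(4*I*pi/5) + 3*exp(2*I*pi/5))*conj(exp(2*I*pi/5)) + 1*(3 + 2*exp(-4*I*pi/5) + exp(-2*I*pi/5) + 3*exp(4*I*pi/5))*conj(exp(4*I*pi/5)) + 1*(3 + 3*exp(-4*I*pi/5) + exp(2*I*pi/5) + 2*exp(4*I*pi/5))*conj(exp(-4*I*pi/5)) + 1*(3 + 3*exp(-2*I*pi/5) + exp(-4*I*pi/5) + 2*exp(2*I*pi/5))*conj(exp(-2*I*pi/5))]
      = (1/5)[(9) + (3 + 3*exp(-2*I*pi/5) + 2*exp(-4*I*pi/5) + exp(2*I*pi/5)) + (3 + 3*exp(-4*I*pi/5) + exp(4*I*pi/5) + 2*exp(2*I*pi/5)) + (3 + 2*exp(-2*I*pi/5) + exp(-4*I*pi/5) + 3*exp(4*I*pi/5)) + (3 + exp(-2*I*pi/5) + 2*exp(4*I*pi/5) + 3*exp(2*I*pi/5))] = 15/5 = 3
  <chi_rho, chi_2> = (1/5)[1*(9)*conj(1) + 1*(3 + 2*exp(-2*I*pi/5) + exp(4*I*pi/5) + 3*exp(2*I*pi/5))*conj(exp(4*I*pi/5)) + 1*(3 + 2*exp(-4*I*pi/5) + exp(-2*I*pi/5) + 3*exp(4*I*pi/5))*conj(exp(-2*I*pi/5)) + 1*(3 + 3*exp(-4*I*pi/5) + exp(2*I*pi/5) + 2*exp(4*I*pi/5))*conj(exp(2*I*pi/5)) + 1*(3 + 3*exp(-2*I*pi/5) + exp(-4*I*pi/5) + 2*exp(2*I*pi/5))*conj(exp(-4*I*pi/5))]
      = (1/5)[(9) + (1 + 3*exp(-2*I*pi/5) + 3*exp(-4*I*pi/5) + 2*exp(4*I*pi/5)) + (1 + 2*exp(-2*I*pi/5) + 3*exp(-4*I*pi/5) + 3*exp(2*I*pi/5)) + (1 + 3*exp(-2*I*pi/5) + 3*exp(4*I*pi/5) + 2*exp(2*I*pi/5)) + (1 + 2*exp(-4*I*pi/5) + 3*exp(4*I*pi/5) + 3*exp(2*I*pi/5))] = 5/5 = 1
  <chi_rho, chi_3> = (1/5)[1*(9)*conj(1) + 1*(3 + 2*exp(-2*I*pi/5) + exp(4*I*pi/5) + 3*exp(2*I*pi/5))*conj(exp(-4*I*pi/5)) + 1*(3 + 2*exp(-4*I*pi/5) + exp(-2*I*pi/5) + 3*exp(4*I*pi/5))*conj(exp(2*I*pi/5)) + 1*(3 + 3*exp(-4*I*pi/5) + exp(2*I*pi/5) + 2*exp(4*I*pi/5))*conj(exp(-2*I*pi/5)) + 1*(3 + 3*exp(-2*I*pi/5) + exp(-4*I*pi/5) + 2*exp(2*I*pi/5))*conj(exp(4*I*pi/5))]
      = (1/5)[(9) + (3*exp(-4*I*pi/5) + exp(-2*I*pi/5) + 3*exp(4*I*pi/5) + 2*exp(2*I*pi/5)) + (3*exp(-2*I*pi/5) + exp(-4*I*pi/5) + 2*exp(4*I*pi/5) + 3*exp(2*I*pi/5)) + (3*exp(-2*I*pi/5) + 2*exp(-4*I*pi/5) + exp(4*I*pi/5) + 3*exp(2*I*pi/5)) + (2*exp(-2*I*pi/5) + 3*exp(-4*I*pi/5) + exp(2*I*pi/5) + 3*exp(4*I*pi/5))] = 0/5 = 0
  <chi_rho, chi_4> = (1/5)[1*(9)*conj(1) + 1*(3 + 2*exp(-2*I*pi/5) + exp(4*I*pi/5) + 3*exp(2*I*pi/5))*conj(exp(-2*I*pi/5)) + 1*(3 + 2*exp(-4*I*pi/5) + exp(-2*I*pi/5) + 3*exp(4*I*pi/5))*conj(exp(-4*I*pi/5)) + 1*(3 + 3*exp(-4*I*pi/5) + exp(2*I*pi/5) + 2*exp(4*I*pi/5))*conj(exp(4*I*pi/5)) + 1*(3 + 3*exp(-2*I*pi/5) + exp(-4*I*pi/5) + 2*exp(2*I*pi/5))*conj(exp(2*I*pi/5))]
      = (1/5)[(9) + (2 + exp(-4*I*pi/5) + 3*exp(4*I*pi/5) + 3*exp(2*I*pi/5)) + (2 + 3*exp(-2*I*pi/5) + exp(2*I*pi/5) + 3*exp(4*I*pi/5)) + (2 + 3*exp(-4*I*pi/5) + exp(-2*I*pi/5) + 3*exp(2*I*pi/5)) + (2 + 3*exp(-2*I*pi/5) + 3*exp(-4*I*pi/5) + exp(4*I*pi/5))] = 10/5 = 2
(Exp terms are combined using exp(i*s)*conj(exp(i*t)) = exp(i*(s-t)), and sums of them are collapsed using the identity that for every m > 1 the m distinct m-th roots of unity sum to 0, e.g. 1 + exp(2*I*pi/3) + exp(-2*I*pi/3) = 0.)
Dimension check: dim(rho) = sum (mult * dim) = 3*1 + 3*1 + 1*1 + 0*1 + 2*1 = 9 = chi_rho(e) = 9.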